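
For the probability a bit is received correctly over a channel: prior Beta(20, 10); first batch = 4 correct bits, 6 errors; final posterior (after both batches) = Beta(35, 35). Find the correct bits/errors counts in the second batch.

Sequential conjugate updates are equivalent to a single update on the pooled data, so total successes = posterior α − prior α and total failures = posterior β − prior β.
Total across both batches: 35−20=15 correct bits, 35−10=25 errors.
Subtract the first batch: 15−4=11 correct bits and 25−6=19 errors.

11 correct bits and 19 errors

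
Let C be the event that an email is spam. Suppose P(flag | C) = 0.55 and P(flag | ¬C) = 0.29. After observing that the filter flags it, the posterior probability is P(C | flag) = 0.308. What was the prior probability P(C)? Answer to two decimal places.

P(C) = 0.19

In odds form, posterior odds = prior odds × likelihood ratio, so prior odds = posterior odds ÷ LR.
Posterior odds = 0.308/(1−0.308) = 0.4451. LR = 0.55/0.29 = 1.8966.
Prior odds = 0.4451/1.8966 = 0.2347, so P(C) = 0.2347/(1+0.2347) ≈ 0.19.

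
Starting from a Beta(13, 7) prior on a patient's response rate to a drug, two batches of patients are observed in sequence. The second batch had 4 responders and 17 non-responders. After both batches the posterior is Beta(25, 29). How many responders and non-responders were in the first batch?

8 responders and 5 non-responders

Sequential conjugate updates are equivalent to a single update on the pooled data, so total successes = posterior α − prior α and total failures = posterior β − prior β.
Total across both batches: 25−13=12 responders, 29−7=22 non-responders.
Subtract the second batch: 12−4=8 responders and 22−17=5 non-responders.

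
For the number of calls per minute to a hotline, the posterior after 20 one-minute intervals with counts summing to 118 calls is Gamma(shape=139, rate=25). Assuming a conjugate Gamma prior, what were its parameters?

Gamma(shape=21, rate=5)

A Gamma(α, β) prior (rate parametrization) on a Poisson rate with n observations summing to S gives posterior Gamma(α+S, β+n).
So α = 139 − 118 = 21 and β = 25 − 20 = 5.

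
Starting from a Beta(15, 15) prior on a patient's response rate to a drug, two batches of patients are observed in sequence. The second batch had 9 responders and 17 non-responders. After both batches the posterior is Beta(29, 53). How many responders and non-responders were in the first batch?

5 responders and 21 non-responders

Because Beta–binomial updating is additive in the counts, the combined data contributed (α_post−α_prior, β_post−β_prior) successes and failures.
Total across both batches: 29−15=14 responders, 53−15=38 non-responders.
Subtract the second batch: 14−9=5 responders and 38−17=21 non-responders.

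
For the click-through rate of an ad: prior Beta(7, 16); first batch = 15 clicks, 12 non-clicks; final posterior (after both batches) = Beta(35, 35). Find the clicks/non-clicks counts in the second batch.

Because Beta–binomial updating is additive in the counts, the combined data contributed (α_post−α_prior, β_post−β_prior) successes and failures.
Total across both batches: 35−7=28 clicks, 35−16=19 non-clicks.
Subtract the first batch: 28−15=13 clicks and 19−12=7 non-clicks.

13 clicks and 7 non-clicks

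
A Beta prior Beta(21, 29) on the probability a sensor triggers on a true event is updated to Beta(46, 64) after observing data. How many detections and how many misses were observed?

25 detections and 35 misses

Under Beta–binomial conjugacy the posterior parameters are (a+s, b+f).
Match parameters: s=46−21=25, f=64−29=35.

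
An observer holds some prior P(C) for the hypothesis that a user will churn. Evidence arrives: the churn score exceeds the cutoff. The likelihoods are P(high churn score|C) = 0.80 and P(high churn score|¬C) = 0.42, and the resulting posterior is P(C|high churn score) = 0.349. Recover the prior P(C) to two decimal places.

In odds form, posterior odds = prior odds × likelihood ratio, so prior odds = posterior odds ÷ LR.
Posterior odds = 0.349/(1−0.349) = 0.5361. LR = 0.80/0.42 = 1.9048.
Prior odds = 0.5361/1.9048 = 0.2814, so P(C) = 0.2814/(1+0.2814) ≈ 0.22.

P(C) = 0.22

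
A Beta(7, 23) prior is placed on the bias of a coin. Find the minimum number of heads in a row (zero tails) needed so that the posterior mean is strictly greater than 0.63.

After k heads and 0 tails the posterior is Beta(7+k, 23), with mean (7+k)/(7+23+k).
Set (7+k)/(30+k) > 0.63 and solve: k > (0.63·30 − 7)/(1 − 0.63) = 32.162.
The smallest integer exceeding 32.162 is 33.

k = 33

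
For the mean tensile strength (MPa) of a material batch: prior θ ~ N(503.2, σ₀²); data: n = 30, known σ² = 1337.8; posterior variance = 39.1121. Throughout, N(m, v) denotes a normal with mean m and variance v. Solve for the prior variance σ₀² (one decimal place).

σ₀² = 318.2

For the Normal–Normal model with known σ², precisions add: τ_n = τ₀ + n/σ².
So 1/σ₀² = 1/39.1121 − 30/1337.8 = 0.025568 − 0.022425 = 0.003143.
Hence σ₀² = 1/0.003143 ≈ 318.2.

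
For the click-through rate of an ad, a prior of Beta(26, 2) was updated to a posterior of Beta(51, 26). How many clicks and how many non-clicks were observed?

A Beta(α, β) prior with s successes and f failures in binomial data gives a Beta(α+s, β+f) posterior.
So s = 51 − 26 = 25 and f = 26 − 2 = 24.

25 clicks and 24 non-clicks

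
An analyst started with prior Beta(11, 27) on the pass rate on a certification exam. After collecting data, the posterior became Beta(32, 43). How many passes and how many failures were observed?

21 passes and 16 failures

A Beta(a, b) prior with s successes and f failures in binomial data gives a Beta(a+s, b+f) posterior.
Match parameters: s=32−11=21, f=43−27=16.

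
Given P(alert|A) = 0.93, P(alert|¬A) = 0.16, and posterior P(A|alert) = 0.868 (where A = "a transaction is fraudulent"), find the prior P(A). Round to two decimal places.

P(A) = 0.53

In odds form, posterior odds = prior odds × likelihood ratio, so prior odds = posterior odds ÷ LR.
Posterior odds = 0.868/(1−0.868) = 6.5758. LR = 0.93/0.16 = 5.8125.
Prior odds = 6.5758/5.8125 = 1.1313, so P(A) = 1.1313/(1+1.1313) ≈ 0.53.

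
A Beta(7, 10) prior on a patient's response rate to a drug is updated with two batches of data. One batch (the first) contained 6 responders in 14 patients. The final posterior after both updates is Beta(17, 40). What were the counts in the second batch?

4 responders and 22 non-responders

Because Beta–binomial updating is additive in the counts, the combined data contributed (α_post−α_prior, β_post−β_prior) successes and failures.
Total across both batches: 17−7=10 responders, 40−10=30 non-responders.
Subtract the first batch: 10−6=4 responders and 30−8=22 non-responders.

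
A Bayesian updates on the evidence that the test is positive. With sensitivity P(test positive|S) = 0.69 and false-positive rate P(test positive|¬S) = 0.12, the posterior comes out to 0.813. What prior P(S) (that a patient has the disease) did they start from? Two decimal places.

In odds form, posterior odds = prior odds × likelihood ratio, so prior odds = posterior odds ÷ LR.
Posterior odds = 0.813/(1−0.813) = 4.3476. LR = 0.69/0.12 = 5.7500.
Prior odds = 4.3476/5.7500 = 0.7561, so P(S) = 0.7561/(1+0.7561) ≈ 0.43.

P(S) = 0.43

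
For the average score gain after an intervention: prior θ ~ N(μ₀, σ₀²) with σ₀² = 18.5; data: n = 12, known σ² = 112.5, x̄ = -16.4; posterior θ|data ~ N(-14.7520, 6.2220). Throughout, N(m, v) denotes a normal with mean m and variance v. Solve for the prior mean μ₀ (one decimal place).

μ₀ = -11.5

With known observation variance, the Normal–Normal posterior has precision τ_n = τ₀ + n/σ² and mean μ_n = (τ₀μ₀ + (n/σ²)x̄)/τ_n.
Here τ₀ = 1/18.5 = 0.054054 and τ_data = 12/112.5 = 0.106667, so τ_n = 0.160721.
Rearranging for μ₀: μ₀ = (μ_n·τ_n − τ_data·x̄)/τ₀ = (-14.7520·0.160721 − 0.106667·-16.4) / 0.054054 = -0.621617/0.054054 ≈ -11.5.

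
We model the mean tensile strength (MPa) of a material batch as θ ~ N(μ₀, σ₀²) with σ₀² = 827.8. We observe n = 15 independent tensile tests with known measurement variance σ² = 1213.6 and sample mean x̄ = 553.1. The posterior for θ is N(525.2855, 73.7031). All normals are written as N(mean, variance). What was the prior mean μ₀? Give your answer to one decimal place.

μ₀ = 240.7

With known observation variance, the Normal–Normal posterior has precision τ_n = τ₀ + n/σ² and mean μ_n = (τ₀μ₀ + (n/σ²)x̄)/τ_n.
Here τ₀ = 1/827.8 = 0.001208 and τ_data = 15/1213.6 = 0.012360, so τ_n = 0.013568.
Rearranging for μ₀: μ₀ = (μ_n·τ_n − τ_data·x̄)/τ₀ = (525.2855·0.013568 − 0.012360·553.1) / 0.001208 = 0.290758/0.001208 ≈ 240.7.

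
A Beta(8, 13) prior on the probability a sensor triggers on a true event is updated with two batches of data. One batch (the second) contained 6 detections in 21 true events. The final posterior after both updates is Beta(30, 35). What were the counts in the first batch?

Because Beta–binomial updating is additive in the counts, the combined data contributed (α_post−α_prior, β_post−β_prior) successes and failures.
Total across both batches: 30−8=22 detections, 35−13=22 misses.
Subtract the second batch: 22−6=16 detections and 22−15=7 misses.

16 detections and 7 misses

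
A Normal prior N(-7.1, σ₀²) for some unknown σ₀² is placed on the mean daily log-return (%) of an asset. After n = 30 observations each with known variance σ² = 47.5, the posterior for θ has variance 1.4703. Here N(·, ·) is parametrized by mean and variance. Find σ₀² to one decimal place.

For the Normal–Normal model with known σ², precisions add: τ_n = τ₀ + n/σ².
So 1/σ₀² = 1/1.4703 − 30/47.5 = 0.680133 − 0.631579 = 0.048554.
Hence σ₀² = 1/0.048554 ≈ 20.6.

σ₀² = 20.6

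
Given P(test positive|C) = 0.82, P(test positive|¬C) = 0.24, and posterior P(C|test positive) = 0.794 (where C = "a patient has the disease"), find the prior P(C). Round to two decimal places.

P(C) = 0.53

In odds form, posterior odds = prior odds × likelihood ratio, so prior odds = posterior odds ÷ LR.
Posterior odds = 0.794/(1−0.794) = 3.8544. LR = 0.82/0.24 = 3.4167.
Prior odds = 3.8544/3.4167 = 1.1281, so P(C) = 1.1281/(1+1.1281) ≈ 0.53.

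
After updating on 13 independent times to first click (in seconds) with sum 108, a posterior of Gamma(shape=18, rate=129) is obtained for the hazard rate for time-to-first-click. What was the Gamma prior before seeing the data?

For an exponential likelihood with a Gamma(α, β) prior on the rate, n observations with total T give posterior Gamma(α+n, β+T).
So α = 18 − 13 = 5 and β = 129 − 108 = 21.

Gamma(shape=5, rate=21)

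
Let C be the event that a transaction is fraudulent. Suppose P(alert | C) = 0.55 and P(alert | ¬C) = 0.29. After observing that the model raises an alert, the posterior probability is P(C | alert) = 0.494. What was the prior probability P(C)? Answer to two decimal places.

P(C) = 0.34

In odds form, posterior odds = prior odds × likelihood ratio, so prior odds = posterior odds ÷ LR.
Posterior odds = 0.494/(1−0.494) = 0.9763. LR = 0.55/0.29 = 1.8966.
Prior odds = 0.9763/1.8966 = 0.5148, so P(C) = 0.5148/(1+0.5148) ≈ 0.34.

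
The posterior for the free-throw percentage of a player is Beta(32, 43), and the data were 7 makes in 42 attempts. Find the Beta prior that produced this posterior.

Beta is conjugate to the binomial likelihood: posterior = Beta(a+s, b+f).
So a = 32 − 7 = 25 and b = 43 − 35 = 8.

Beta(25, 8)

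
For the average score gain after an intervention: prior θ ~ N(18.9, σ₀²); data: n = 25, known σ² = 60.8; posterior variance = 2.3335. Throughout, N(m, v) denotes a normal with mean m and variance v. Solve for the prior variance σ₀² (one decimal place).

Posterior precision equals prior precision plus data precision: 1/σ_n² = 1/σ₀² + n/σ².
So 1/σ₀² = 1/2.3335 − 25/60.8 = 0.428541 − 0.411184 = 0.017357.
Hence σ₀² = 1/0.017357 ≈ 57.6.

σ₀² = 57.6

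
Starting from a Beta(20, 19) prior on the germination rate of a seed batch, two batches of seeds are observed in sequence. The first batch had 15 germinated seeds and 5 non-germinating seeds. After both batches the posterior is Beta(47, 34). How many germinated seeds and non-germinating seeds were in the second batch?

Because Beta–binomial updating is additive in the counts, the combined data contributed (α_post−α_prior, β_post−β_prior) successes and failures.
Total across both batches: 47−20=27 germinated seeds, 34−19=15 non-germinating seeds.
Subtract the first batch: 27−15=12 germinated seeds and 15−5=10 non-germinating seeds.

12 germinated seeds and 10 non-germinating seeds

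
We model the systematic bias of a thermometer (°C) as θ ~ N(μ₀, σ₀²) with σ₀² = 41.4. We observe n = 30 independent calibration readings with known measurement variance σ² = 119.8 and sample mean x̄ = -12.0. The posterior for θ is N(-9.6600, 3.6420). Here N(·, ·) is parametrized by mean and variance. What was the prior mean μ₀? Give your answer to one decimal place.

The posterior mean is a precision-weighted average: μ_n = (τ₀μ₀ + τ_data·x̄)/(τ₀+τ_data), with τ₀=1/σ₀² and τ_data=n/σ².
Here τ₀ = 1/41.4 = 0.024155 and τ_data = 30/119.8 = 0.250417, so τ_n = 0.274572.
Rearranging for μ₀: μ₀ = (μ_n·τ_n − τ_data·x̄)/τ₀ = (-9.6600·0.274572 − 0.250417·-12.0) / 0.024155 = 0.352638/0.024155 ≈ 14.6.

μ₀ = 14.6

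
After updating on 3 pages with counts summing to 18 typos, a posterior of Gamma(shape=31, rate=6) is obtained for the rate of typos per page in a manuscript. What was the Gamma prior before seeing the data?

Gamma(shape=13, rate=3)

Gamma–Poisson conjugacy: posterior shape = α + Σxᵢ, posterior rate = β + n.
So α = 31 − 18 = 13 and β = 6 − 3 = 3.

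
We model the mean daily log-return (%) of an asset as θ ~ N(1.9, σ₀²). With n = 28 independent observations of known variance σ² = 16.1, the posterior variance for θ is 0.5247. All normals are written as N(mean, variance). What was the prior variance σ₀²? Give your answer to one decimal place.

For the Normal–Normal model with known σ², precisions add: τ_n = τ₀ + n/σ².
So 1/σ₀² = 1/0.5247 − 28/16.1 = 1.905851 − 1.739130 = 0.166721.
Hence σ₀² = 1/0.166721 ≈ 6.0.

σ₀² = 6.0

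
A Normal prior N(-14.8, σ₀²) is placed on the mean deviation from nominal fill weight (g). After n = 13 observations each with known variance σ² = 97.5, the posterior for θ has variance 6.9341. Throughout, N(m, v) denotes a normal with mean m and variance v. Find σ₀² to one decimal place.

For the Normal–Normal model with known σ², precisions add: τ_n = τ₀ + n/σ².
So 1/σ₀² = 1/6.9341 − 13/97.5 = 0.144215 − 0.133333 = 0.010882.
Hence σ₀² = 1/0.010882 ≈ 91.9.

σ₀² = 91.9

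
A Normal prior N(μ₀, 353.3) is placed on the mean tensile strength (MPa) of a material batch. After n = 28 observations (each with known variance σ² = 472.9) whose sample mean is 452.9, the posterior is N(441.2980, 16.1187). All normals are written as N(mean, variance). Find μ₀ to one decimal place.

The posterior mean is a precision-weighted average: μ_n = (τ₀μ₀ + τ_data·x̄)/(τ₀+τ_data), with τ₀=1/σ₀² and τ_data=n/σ².
Here τ₀ = 1/353.3 = 0.002830 and τ_data = 28/472.9 = 0.059209, so τ_n = 0.062039.
Rearranging for μ₀: μ₀ = (μ_n·τ_n − τ_data·x̄)/τ₀ = (441.2980·0.062039 − 0.059209·452.9) / 0.002830 = 0.561931/0.002830 ≈ 198.6.

μ₀ = 198.6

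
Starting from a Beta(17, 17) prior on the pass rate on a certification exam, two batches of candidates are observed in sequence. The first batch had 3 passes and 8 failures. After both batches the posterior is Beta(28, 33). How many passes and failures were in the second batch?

8 passes and 8 failures

Sequential conjugate updates are equivalent to a single update on the pooled data, so total successes = posterior α − prior α and total failures = posterior β − prior β.
Total across both batches: 28−17=11 passes, 33−17=16 failures.
Subtract the first batch: 11−3=8 passes and 16−8=8 failures.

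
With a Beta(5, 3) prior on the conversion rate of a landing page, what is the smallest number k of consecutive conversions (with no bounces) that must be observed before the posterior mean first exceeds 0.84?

After k conversions and 0 bounces the posterior is Beta(5+k, 3), with mean (5+k)/(5+3+k).
Set (5+k)/(8+k) > 0.84 and solve: k > (0.84·8 − 5)/(1 − 0.84) = 10.750.
The smallest integer exceeding 10.750 is 11.

k = 11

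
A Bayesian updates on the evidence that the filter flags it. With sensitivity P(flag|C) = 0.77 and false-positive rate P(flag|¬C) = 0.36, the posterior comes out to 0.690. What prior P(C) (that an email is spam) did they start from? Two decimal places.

Bayes' rule in odds form gives O(C|E) = O(C)·[P(E|C)/P(E|¬C)], hence O(C) = O(C|E)/LR.
Posterior odds = 0.690/(1−0.690) = 2.2258. LR = 0.77/0.36 = 2.1389.
Prior odds = 2.2258/2.1389 = 1.0406, so P(C) = 1.0406/(1+1.0406) ≈ 0.51.

P(C) = 0.51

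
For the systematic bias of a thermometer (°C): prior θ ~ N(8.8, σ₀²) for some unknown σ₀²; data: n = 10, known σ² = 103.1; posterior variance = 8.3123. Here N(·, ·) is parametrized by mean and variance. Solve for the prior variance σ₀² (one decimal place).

For the Normal–Normal model with known σ², precisions add: τ_n = τ₀ + n/σ².
So 1/σ₀² = 1/8.3123 − 10/103.1 = 0.120304 − 0.096993 = 0.023311.
Hence σ₀² = 1/0.023311 ≈ 42.9.

σ₀² = 42.9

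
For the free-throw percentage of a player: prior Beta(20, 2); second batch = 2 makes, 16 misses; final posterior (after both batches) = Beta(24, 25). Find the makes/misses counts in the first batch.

Because Beta–binomial updating is additive in the counts, the combined data contributed (α_post−α_prior, β_post−β_prior) successes and failures.
Total across both batches: 24−20=4 makes, 25−2=23 misses.
Subtract the second batch: 4−2=2 makes and 23−16=7 misses.

2 makes and 7 misses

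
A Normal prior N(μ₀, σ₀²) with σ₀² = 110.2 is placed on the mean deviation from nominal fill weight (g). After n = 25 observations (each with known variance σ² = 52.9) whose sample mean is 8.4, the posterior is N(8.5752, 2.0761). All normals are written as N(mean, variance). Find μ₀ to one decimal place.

With known observation variance, the Normal–Normal posterior has precision τ_n = τ₀ + n/σ² and mean μ_n = (τ₀μ₀ + (n/σ²)x̄)/τ_n.
Here τ₀ = 1/110.2 = 0.009074 and τ_data = 25/52.9 = 0.472590, so τ_n = 0.481664.
Rearranging for μ₀: μ₀ = (μ_n·τ_n − τ_data·x̄)/τ₀ = (8.5752·0.481664 − 0.472590·8.4) / 0.009074 = 0.160609/0.009074 ≈ 17.7.

μ₀ = 17.7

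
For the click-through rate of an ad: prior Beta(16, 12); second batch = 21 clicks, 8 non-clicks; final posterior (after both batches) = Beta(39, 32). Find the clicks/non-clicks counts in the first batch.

2 clicks and 12 non-clicks

Sequential conjugate updates are equivalent to a single update on the pooled data, so total successes = posterior α − prior α and total failures = posterior β − prior β.
Total across both batches: 39−16=23 clicks, 32−12=20 non-clicks.
Subtract the second batch: 23−21=2 clicks and 20−8=12 non-clicks.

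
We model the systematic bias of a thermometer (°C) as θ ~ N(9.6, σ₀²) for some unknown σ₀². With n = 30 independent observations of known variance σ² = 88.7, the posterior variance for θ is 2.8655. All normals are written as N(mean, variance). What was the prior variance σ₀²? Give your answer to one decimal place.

σ₀² = 92.9

For the Normal–Normal model with known σ², precisions add: τ_n = τ₀ + n/σ².
So 1/σ₀² = 1/2.8655 − 30/88.7 = 0.348979 − 0.338219 = 0.010760.
Hence σ₀² = 1/0.010760 ≈ 92.9.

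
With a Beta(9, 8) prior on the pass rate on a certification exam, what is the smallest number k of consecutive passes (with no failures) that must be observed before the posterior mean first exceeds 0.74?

k = 14

After k passes and 0 failures the posterior is Beta(9+k, 8), with mean (9+k)/(9+8+k).
Set (9+k)/(17+k) > 0.74 and solve: k > (0.74·17 − 9)/(1 − 0.74) = 13.769.
The smallest integer exceeding 13.769 is 14.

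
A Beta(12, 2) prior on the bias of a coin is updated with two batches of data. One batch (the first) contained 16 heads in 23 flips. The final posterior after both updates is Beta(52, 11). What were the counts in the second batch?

Because Beta–binomial updating is additive in the counts, the combined data contributed (α_post−α_prior, β_post−β_prior) successes and failures.
Total across both batches: 52−12=40 heads, 11−2=9 tails.
Subtract the first batch: 40−16=24 heads and 9−7=2 tails.

24 heads and 2 tails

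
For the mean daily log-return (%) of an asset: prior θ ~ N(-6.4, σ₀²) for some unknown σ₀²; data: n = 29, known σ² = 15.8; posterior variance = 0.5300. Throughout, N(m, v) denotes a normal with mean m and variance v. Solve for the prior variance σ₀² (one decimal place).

σ₀² = 19.5

Posterior precision equals prior precision plus data precision: 1/σ_n² = 1/σ₀² + n/σ².
So 1/σ₀² = 1/0.5300 − 29/15.8 = 1.886792 − 1.835443 = 0.051349.
Hence σ₀² = 1/0.051349 ≈ 19.5.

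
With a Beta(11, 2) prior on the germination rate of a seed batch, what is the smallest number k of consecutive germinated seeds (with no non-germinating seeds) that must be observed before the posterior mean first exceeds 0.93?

k = 16

After k germinated seeds and 0 non-germinating seeds the posterior is Beta(11+k, 2), with mean (11+k)/(11+2+k).
Set (11+k)/(13+k) > 0.93 and solve: k > (0.93·13 − 11)/(1 − 0.93) = 15.571.
The smallest integer exceeding 15.571 is 16.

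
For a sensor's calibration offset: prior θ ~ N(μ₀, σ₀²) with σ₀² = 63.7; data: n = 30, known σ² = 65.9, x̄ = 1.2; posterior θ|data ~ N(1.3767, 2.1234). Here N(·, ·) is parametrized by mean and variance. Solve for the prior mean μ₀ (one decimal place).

With known observation variance, the Normal–Normal posterior has precision τ_n = τ₀ + n/σ² and mean μ_n = (τ₀μ₀ + (n/σ²)x̄)/τ_n.
Here τ₀ = 1/63.7 = 0.015699 and τ_data = 30/65.9 = 0.455235, so τ_n = 0.470934.
Rearranging for μ₀: μ₀ = (μ_n·τ_n − τ_data·x̄)/τ₀ = (1.3767·0.470934 − 0.455235·1.2) / 0.015699 = 0.102053/0.015699 ≈ 6.5.

μ₀ = 6.5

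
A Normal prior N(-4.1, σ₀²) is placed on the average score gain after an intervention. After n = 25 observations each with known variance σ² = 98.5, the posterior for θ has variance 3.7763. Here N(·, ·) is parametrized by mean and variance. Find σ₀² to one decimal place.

σ₀² = 90.9

Posterior precision equals prior precision plus data precision: 1/σ_n² = 1/σ₀² + n/σ².
So 1/σ₀² = 1/3.7763 − 25/98.5 = 0.264809 − 0.253807 = 0.011002.
Hence σ₀² = 1/0.011002 ≈ 90.9.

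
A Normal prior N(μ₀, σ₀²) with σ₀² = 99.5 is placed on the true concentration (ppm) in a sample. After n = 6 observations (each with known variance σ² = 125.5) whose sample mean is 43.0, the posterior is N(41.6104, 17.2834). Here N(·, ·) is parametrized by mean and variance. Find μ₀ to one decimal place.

With known observation variance, the Normal–Normal posterior has precision τ_n = τ₀ + n/σ² and mean μ_n = (τ₀μ₀ + (n/σ²)x̄)/τ_n.
Here τ₀ = 1/99.5 = 0.010050 and τ_data = 6/125.5 = 0.047809, so τ_n = 0.057859.
Rearranging for μ₀: μ₀ = (μ_n·τ_n − τ_data·x̄)/τ₀ = (41.6104·0.057859 − 0.047809·43.0) / 0.010050 = 0.351749/0.010050 ≈ 35.0.

μ₀ = 35.0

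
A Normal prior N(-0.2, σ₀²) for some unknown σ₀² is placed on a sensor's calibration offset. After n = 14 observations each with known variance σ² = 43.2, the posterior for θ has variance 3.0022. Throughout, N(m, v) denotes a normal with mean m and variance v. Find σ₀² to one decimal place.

σ₀² = 110.9

Posterior precision equals prior precision plus data precision: 1/σ_n² = 1/σ₀² + n/σ².
So 1/σ₀² = 1/3.0022 − 14/43.2 = 0.333089 − 0.324074 = 0.009015.
Hence σ₀² = 1/0.009015 ≈ 110.9.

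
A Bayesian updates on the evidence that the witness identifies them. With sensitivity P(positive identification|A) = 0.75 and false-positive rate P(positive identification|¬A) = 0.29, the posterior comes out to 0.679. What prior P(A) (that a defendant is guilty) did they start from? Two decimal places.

In odds form, posterior odds = prior odds × likelihood ratio, so prior odds = posterior odds ÷ LR.
Posterior odds = 0.679/(1−0.679) = 2.1153. LR = 0.75/0.29 = 2.5862.
Prior odds = 2.1153/2.5862 = 0.8179, so P(A) = 0.8179/(1+0.8179) ≈ 0.45.

P(A) = 0.45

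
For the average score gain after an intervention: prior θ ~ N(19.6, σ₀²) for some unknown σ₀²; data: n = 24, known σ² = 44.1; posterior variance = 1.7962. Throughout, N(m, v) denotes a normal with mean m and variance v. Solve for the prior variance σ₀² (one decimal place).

σ₀² = 79.9

For the Normal–Normal model with known σ², precisions add: τ_n = τ₀ + n/σ².
So 1/σ₀² = 1/1.7962 − 24/44.1 = 0.556731 − 0.544218 = 0.012513.
Hence σ₀² = 1/0.012513 ≈ 79.9.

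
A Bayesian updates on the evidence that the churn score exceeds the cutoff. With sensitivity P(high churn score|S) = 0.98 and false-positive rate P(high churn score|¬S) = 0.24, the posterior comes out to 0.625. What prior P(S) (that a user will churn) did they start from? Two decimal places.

In odds form, posterior odds = prior odds × likelihood ratio, so prior odds = posterior odds ÷ LR.
Posterior odds = 0.625/(1−0.625) = 1.6667. LR = 0.98/0.24 = 4.0833.
Prior odds = 1.6667/4.0833 = 0.4082, so P(S) = 0.4082/(1+0.4082) ≈ 0.29.

P(S) = 0.29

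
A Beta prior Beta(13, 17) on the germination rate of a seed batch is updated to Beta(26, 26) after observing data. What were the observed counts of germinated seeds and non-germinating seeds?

Beta is conjugate to the binomial likelihood: posterior = Beta(α+s, β+f).
Match parameters: s=26−13=13, f=26−17=9.

13 germinated seeds and 9 non-germinating seeds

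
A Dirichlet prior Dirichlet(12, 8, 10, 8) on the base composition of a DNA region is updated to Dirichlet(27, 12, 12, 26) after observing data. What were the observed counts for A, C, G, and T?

For a Dirichlet(α) prior with multinomial counts c, the posterior is Dirichlet(α + c) componentwise.
Counts are posterior − prior componentwise: 27−12=15, 12−8=4, 12−10=2, 26−8=18.

counts (15, 4, 2, 18)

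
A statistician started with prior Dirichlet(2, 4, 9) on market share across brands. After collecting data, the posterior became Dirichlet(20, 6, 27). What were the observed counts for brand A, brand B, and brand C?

For a Dirichlet(α) prior with multinomial counts c, the posterior is Dirichlet(α + c) componentwise.
Counts are posterior − prior componentwise: 20−2=18, 6−4=2, 27−9=18.

counts (18, 2, 18)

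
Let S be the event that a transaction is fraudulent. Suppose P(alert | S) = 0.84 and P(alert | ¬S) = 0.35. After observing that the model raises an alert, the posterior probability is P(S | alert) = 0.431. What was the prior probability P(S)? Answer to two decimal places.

In odds form, posterior odds = prior odds × likelihood ratio, so prior odds = posterior odds ÷ LR.
Posterior odds = 0.431/(1−0.431) = 0.7575. LR = 0.84/0.35 = 2.4000.
Prior odds = 0.7575/2.4000 = 0.3156, so P(S) = 0.3156/(1+0.3156) ≈ 0.24.

P(S) = 0.24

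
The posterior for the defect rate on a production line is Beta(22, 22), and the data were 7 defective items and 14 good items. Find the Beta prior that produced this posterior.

Beta(15, 8)

Beta is conjugate to the binomial likelihood: posterior = Beta(a+s, b+f).
Subtract the data counts: 22−7=15, 22−14=8.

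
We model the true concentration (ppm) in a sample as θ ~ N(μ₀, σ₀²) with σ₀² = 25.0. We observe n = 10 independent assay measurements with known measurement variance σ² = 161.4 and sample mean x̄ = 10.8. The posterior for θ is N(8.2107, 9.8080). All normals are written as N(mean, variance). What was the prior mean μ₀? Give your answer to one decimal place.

With known observation variance, the Normal–Normal posterior has precision τ_n = τ₀ + n/σ² and mean μ_n = (τ₀μ₀ + (n/σ²)x̄)/τ_n.
Here τ₀ = 1/25.0 = 0.040000 and τ_data = 10/161.4 = 0.061958, so τ_n = 0.101958.
Rearranging for μ₀: μ₀ = (μ_n·τ_n − τ_data·x̄)/τ₀ = (8.2107·0.101958 − 0.061958·10.8) / 0.040000 = 0.168000/0.040000 ≈ 4.2.

μ₀ = 4.2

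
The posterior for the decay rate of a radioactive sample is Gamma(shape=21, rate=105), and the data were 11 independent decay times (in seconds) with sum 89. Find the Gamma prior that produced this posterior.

Gamma(shape=10, rate=16)

For an exponential likelihood with a Gamma(α, β) prior on the rate, n observations with total T give posterior Gamma(α+n, β+T).
So α = 21 − 11 = 10 and β = 105 − 89 = 16.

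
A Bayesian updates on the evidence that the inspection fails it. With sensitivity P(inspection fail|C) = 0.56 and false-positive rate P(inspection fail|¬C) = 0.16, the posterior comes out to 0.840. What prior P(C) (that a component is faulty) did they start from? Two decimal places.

P(C) = 0.60

Bayes' rule in odds form gives O(C|E) = O(C)·[P(E|C)/P(E|¬C)], hence O(C) = O(C|E)/LR.
Posterior odds = 0.840/(1−0.840) = 5.2500. LR = 0.56/0.16 = 3.5000.
Prior odds = 5.2500/3.5000 = 1.5000, so P(C) = 1.5000/(1+1.5000) ≈ 0.60.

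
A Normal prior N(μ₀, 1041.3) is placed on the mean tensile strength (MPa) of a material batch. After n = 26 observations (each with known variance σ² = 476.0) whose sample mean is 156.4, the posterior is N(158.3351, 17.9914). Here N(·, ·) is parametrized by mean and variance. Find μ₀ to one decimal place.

μ₀ = 268.4

With known observation variance, the Normal–Normal posterior has precision τ_n = τ₀ + n/σ² and mean μ_n = (τ₀μ₀ + (n/σ²)x̄)/τ_n.
Here τ₀ = 1/1041.3 = 0.000960 and τ_data = 26/476.0 = 0.054622, so τ_n = 0.055582.
Rearranging for μ₀: μ₀ = (μ_n·τ_n − τ_data·x̄)/τ₀ = (158.3351·0.055582 − 0.054622·156.4) / 0.000960 = 0.257701/0.000960 ≈ 268.4.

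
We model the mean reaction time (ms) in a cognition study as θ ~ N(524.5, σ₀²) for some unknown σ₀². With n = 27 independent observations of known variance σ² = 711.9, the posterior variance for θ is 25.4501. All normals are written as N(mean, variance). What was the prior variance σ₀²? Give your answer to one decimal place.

σ₀² = 732.1

For the Normal–Normal model with known σ², precisions add: τ_n = τ₀ + n/σ².
So 1/σ₀² = 1/25.4501 − 27/711.9 = 0.039293 − 0.037927 = 0.001366.
Hence σ₀² = 1/0.001366 ≈ 732.1.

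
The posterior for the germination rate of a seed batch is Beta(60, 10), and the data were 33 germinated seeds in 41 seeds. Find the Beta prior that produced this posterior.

A Beta(α, β) prior with s successes and f failures in binomial data gives a Beta(α+s, β+f) posterior.
So α = 60 − 33 = 27 and β = 10 − 8 = 2.

Beta(27, 2)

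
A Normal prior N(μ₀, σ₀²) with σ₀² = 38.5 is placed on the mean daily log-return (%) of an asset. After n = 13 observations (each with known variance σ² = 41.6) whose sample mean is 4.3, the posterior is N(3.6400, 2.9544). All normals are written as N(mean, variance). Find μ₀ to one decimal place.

μ₀ = -4.3

With known observation variance, the Normal–Normal posterior has precision τ_n = τ₀ + n/σ² and mean μ_n = (τ₀μ₀ + (n/σ²)x̄)/τ_n.
Here τ₀ = 1/38.5 = 0.025974 and τ_data = 13/41.6 = 0.312500, so τ_n = 0.338474.
Rearranging for μ₀: μ₀ = (μ_n·τ_n − τ_data·x̄)/τ₀ = (3.6400·0.338474 − 0.312500·4.3) / 0.025974 = -0.111705/0.025974 ≈ -4.3.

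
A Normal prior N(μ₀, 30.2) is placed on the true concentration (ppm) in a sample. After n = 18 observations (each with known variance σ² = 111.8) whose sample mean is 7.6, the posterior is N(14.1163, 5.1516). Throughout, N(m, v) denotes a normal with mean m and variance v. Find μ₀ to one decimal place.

The posterior mean is a precision-weighted average: μ_n = (τ₀μ₀ + τ_data·x̄)/(τ₀+τ_data), with τ₀=1/σ₀² and τ_data=n/σ².
Here τ₀ = 1/30.2 = 0.033113 and τ_data = 18/111.8 = 0.161002, so τ_n = 0.194115.
Rearranging for μ₀: μ₀ = (μ_n·τ_n − τ_data·x̄)/τ₀ = (14.1163·0.194115 − 0.161002·7.6) / 0.033113 = 1.516570/0.033113 ≈ 45.8.

μ₀ = 45.8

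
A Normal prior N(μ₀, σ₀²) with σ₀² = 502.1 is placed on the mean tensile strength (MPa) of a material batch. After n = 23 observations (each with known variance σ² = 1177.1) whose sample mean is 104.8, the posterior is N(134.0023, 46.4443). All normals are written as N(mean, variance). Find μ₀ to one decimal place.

The posterior mean is a precision-weighted average: μ_n = (τ₀μ₀ + τ_data·x̄)/(τ₀+τ_data), with τ₀=1/σ₀² and τ_data=n/σ².
Here τ₀ = 1/502.1 = 0.001992 and τ_data = 23/1177.1 = 0.019540, so τ_n = 0.021532.
Rearranging for μ₀: μ₀ = (μ_n·τ_n − τ_data·x̄)/τ₀ = (134.0023·0.021532 − 0.019540·104.8) / 0.001992 = 0.837546/0.001992 ≈ 420.5.

μ₀ = 420.5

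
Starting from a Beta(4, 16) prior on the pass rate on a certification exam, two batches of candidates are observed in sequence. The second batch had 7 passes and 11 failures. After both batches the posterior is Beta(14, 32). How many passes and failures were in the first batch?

3 passes and 5 failures

Because Beta–binomial updating is additive in the counts, the combined data contributed (α_post−α_prior, β_post−β_prior) successes and failures.
Total across both batches: 14−4=10 passes, 32−16=16 failures.
Subtract the second batch: 10−7=3 passes and 16−11=5 failures.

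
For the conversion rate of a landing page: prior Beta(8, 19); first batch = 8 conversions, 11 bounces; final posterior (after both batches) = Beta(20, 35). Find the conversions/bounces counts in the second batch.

4 conversions and 5 bounces

Sequential conjugate updates are equivalent to a single update on the pooled data, so total successes = posterior α − prior α and total failures = posterior β − prior β.
Total across both batches: 20−8=12 conversions, 35−19=16 bounces.
Subtract the first batch: 12−8=4 conversions and 16−11=5 bounces.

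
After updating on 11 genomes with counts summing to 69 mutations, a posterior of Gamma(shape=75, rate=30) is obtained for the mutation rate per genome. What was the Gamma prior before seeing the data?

Gamma(shape=6, rate=19)

Gamma–Poisson conjugacy: posterior shape = α + Σxᵢ, posterior rate = β + n.
So α = 75 − 69 = 6 and β = 30 − 11 = 19.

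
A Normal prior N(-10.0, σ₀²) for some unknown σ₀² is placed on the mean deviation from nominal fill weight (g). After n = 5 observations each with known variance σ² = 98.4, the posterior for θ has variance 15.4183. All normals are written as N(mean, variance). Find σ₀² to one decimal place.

Posterior precision equals prior precision plus data precision: 1/σ_n² = 1/σ₀² + n/σ².
So 1/σ₀² = 1/15.4183 − 5/98.4 = 0.064858 − 0.050813 = 0.014045.
Hence σ₀² = 1/0.014045 ≈ 71.2.

σ₀² = 71.2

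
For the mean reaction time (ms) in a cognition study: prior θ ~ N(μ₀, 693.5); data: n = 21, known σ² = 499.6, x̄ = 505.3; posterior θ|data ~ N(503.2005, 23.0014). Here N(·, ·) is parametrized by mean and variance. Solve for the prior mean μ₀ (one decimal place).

The posterior mean is a precision-weighted average: μ_n = (τ₀μ₀ + τ_data·x̄)/(τ₀+τ_data), with τ₀=1/σ₀² and τ_data=n/σ².
Here τ₀ = 1/693.5 = 0.001442 and τ_data = 21/499.6 = 0.042034, so τ_n = 0.043476.
Rearranging for μ₀: μ₀ = (μ_n·τ_n − τ_data·x̄)/τ₀ = (503.2005·0.043476 − 0.042034·505.3) / 0.001442 = 0.637365/0.001442 ≈ 442.0.

μ₀ = 442.0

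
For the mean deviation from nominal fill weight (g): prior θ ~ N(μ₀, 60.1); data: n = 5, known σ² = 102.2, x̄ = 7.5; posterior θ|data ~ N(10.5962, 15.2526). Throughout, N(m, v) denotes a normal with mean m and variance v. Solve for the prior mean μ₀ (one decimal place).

μ₀ = 19.7

With known observation variance, the Normal–Normal posterior has precision τ_n = τ₀ + n/σ² and mean μ_n = (τ₀μ₀ + (n/σ²)x̄)/τ_n.
Here τ₀ = 1/60.1 = 0.016639 and τ_data = 5/102.2 = 0.048924, so τ_n = 0.065563.
Rearranging for μ₀: μ₀ = (μ_n·τ_n − τ_data·x̄)/τ₀ = (10.5962·0.065563 − 0.048924·7.5) / 0.016639 = 0.327789/0.016639 ≈ 19.7.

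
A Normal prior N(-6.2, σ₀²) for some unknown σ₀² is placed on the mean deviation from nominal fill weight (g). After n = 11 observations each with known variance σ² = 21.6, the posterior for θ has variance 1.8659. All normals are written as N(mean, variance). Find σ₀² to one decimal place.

Posterior precision equals prior precision plus data precision: 1/σ_n² = 1/σ₀² + n/σ².
So 1/σ₀² = 1/1.8659 − 11/21.6 = 0.535934 − 0.509259 = 0.026675.
Hence σ₀² = 1/0.026675 ≈ 37.5.

σ₀² = 37.5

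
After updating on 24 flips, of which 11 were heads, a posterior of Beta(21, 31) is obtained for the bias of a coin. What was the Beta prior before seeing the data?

A Beta(α, β) prior with s successes and f failures in binomial data gives a Beta(α+s, β+f) posterior.
So α = 21 − 11 = 10 and β = 31 − 13 = 18.

Beta(10, 18)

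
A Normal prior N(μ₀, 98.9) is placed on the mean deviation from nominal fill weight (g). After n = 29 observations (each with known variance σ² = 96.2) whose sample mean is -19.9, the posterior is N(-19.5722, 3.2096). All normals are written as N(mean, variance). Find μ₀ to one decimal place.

μ₀ = -9.8

With known observation variance, the Normal–Normal posterior has precision τ_n = τ₀ + n/σ² and mean μ_n = (τ₀μ₀ + (n/σ²)x̄)/τ_n.
Here τ₀ = 1/98.9 = 0.010111 and τ_data = 29/96.2 = 0.301455, so τ_n = 0.311566.
Rearranging for μ₀: μ₀ = (μ_n·τ_n − τ_data·x̄)/τ₀ = (-19.5722·0.311566 − 0.301455·-19.9) / 0.010111 = -0.099078/0.010111 ≈ -9.8.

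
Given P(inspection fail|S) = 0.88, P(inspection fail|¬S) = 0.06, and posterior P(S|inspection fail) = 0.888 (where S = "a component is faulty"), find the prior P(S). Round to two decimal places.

P(S) = 0.35

In odds form, posterior odds = prior odds × likelihood ratio, so prior odds = posterior odds ÷ LR.
Posterior odds = 0.888/(1−0.888) = 7.9286. LR = 0.88/0.06 = 14.6667.
Prior odds = 7.9286/14.6667 = 0.5406, so P(S) = 0.5406/(1+0.5406) ≈ 0.35.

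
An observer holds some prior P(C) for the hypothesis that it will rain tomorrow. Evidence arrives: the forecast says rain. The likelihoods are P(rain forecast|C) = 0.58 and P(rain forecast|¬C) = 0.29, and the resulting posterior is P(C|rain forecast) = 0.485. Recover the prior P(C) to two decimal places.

In odds form, posterior odds = prior odds × likelihood ratio, so prior odds = posterior odds ÷ LR.
Posterior odds = 0.485/(1−0.485) = 0.9417. LR = 0.58/0.29 = 2.0000.
Prior odds = 0.9417/2.0000 = 0.4708, so P(C) = 0.4708/(1+0.4708) ≈ 0.32.

P(C) = 0.32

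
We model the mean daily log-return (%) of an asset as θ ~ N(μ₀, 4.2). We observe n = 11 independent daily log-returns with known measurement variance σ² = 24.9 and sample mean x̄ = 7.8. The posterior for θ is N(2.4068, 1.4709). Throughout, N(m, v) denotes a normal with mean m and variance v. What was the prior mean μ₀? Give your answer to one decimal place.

With known observation variance, the Normal–Normal posterior has precision τ_n = τ₀ + n/σ² and mean μ_n = (τ₀μ₀ + (n/σ²)x̄)/τ_n.
Here τ₀ = 1/4.2 = 0.238095 and τ_data = 11/24.9 = 0.441767, so τ_n = 0.679862.
Rearranging for μ₀: μ₀ = (μ_n·τ_n − τ_data·x̄)/τ₀ = (2.4068·0.679862 − 0.441767·7.8) / 0.238095 = -1.809491/0.238095 ≈ -7.6.

μ₀ = -7.6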